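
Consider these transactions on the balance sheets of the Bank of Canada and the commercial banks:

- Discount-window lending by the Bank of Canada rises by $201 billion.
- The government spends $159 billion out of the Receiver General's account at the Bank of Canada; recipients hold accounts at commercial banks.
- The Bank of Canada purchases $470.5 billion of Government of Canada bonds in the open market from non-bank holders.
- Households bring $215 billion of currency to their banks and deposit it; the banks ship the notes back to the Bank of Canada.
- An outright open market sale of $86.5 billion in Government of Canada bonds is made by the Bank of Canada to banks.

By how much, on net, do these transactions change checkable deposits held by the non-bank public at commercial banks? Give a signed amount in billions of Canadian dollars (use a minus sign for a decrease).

Bank of Canada balance sheet:
  Assets:      Securities +$384B, Loans to banks +$201B
  Liabilities: Bank reserves +$959B, Currency in circulation −$215B, Government deposits −$159B
Commercial banking system:
  Assets:      Reserves at CB +$959B, Securities +$86.5B
  Liabilities: Checkable deposits +$844.5B, Borrowings from CB +$201B
So the change in checkable deposits held by the non-bank public at commercial banks is +$844.5 billion.

+$844.5 billion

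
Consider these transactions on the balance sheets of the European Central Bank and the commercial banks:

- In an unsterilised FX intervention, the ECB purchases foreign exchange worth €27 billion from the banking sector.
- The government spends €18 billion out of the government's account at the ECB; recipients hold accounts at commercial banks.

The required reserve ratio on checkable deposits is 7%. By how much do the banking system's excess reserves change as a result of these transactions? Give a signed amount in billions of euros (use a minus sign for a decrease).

FX purchase €27 billion: reserves +€27B, deposits 0.
Government spending €18 billion: reserves +€18B, deposits +€18B.
Totals: Δreserves = +€45B, Δdeposits = +€18B.
Δrequired reserves = 7% × +€18B = +€1.26B.
Δexcess reserves = Δreserves − Δrequired = +€45B − (+€1.26B) = +€43.74 billion.

+€43.74 billion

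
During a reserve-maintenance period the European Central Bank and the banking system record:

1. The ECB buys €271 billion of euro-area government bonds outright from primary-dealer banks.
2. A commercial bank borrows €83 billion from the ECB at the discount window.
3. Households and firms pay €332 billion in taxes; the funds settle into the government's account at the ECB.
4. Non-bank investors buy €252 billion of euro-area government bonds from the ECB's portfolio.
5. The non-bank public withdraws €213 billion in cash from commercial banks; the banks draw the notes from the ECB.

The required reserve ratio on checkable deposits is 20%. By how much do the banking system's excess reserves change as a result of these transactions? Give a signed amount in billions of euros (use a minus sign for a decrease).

OMO purchase (from banks) €271 billion: reserves +€271B, deposits 0.
Discount-window loan €83 billion: reserves +€83B, deposits 0.
Government account inflow €332 billion: reserves −€332B, deposits −€332B.
Asset sale (to non-banks) €252 billion: reserves −€252B, deposits −€252B.
Currency withdrawal €213 billion: reserves −€213B, deposits −€213B.
Totals: Δreserves = −€443B, Δdeposits = −€797B.
Δrequired reserves = 20% × −€797B = −€159.4B.
Δexcess reserves = Δreserves − Δrequired = −€443B − (−€159.4B) = -€283.6 billion.

-€283.6 billion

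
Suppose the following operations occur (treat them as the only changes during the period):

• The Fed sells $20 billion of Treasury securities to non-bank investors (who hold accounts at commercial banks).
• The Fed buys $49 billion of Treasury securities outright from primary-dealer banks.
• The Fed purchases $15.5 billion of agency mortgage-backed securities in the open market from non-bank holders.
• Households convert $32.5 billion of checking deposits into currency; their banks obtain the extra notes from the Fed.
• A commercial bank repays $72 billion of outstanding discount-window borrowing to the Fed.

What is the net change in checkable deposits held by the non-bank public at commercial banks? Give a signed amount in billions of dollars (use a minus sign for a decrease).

Fed balance sheet:
  Assets:      Securities +$44.5B, Loans to banks −$72B
  Liabilities: Bank reserves −$60B, Currency in circulation +$32.5B
Commercial banking system:
  Assets:      Reserves at CB −$60B, Securities −$49B
  Liabilities: Checkable deposits −$37B, Borrowings from CB −$72B
So the change in checkable deposits held by the non-bank public at commercial banks is -$37 billion.

-$37 billion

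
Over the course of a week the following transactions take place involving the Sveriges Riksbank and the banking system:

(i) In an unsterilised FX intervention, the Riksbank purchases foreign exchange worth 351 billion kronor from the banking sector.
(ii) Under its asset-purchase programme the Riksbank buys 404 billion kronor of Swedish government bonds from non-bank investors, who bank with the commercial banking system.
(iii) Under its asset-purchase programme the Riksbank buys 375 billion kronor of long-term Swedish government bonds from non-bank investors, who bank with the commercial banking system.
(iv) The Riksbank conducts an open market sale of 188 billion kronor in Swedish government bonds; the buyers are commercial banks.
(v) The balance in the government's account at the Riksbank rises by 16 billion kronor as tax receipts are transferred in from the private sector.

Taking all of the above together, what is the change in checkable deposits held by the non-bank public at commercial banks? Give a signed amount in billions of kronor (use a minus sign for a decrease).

+763 billion

Riksbank balance sheet:
  Assets:      Securities +591B, Foreign assets +351B
  Liabilities: Bank reserves +926B, Government deposits +16B
Commercial banking system:
  Assets:      Reserves at CB +926B, Securities +188B, Foreign assets −351B
  Liabilities: Checkable deposits +763B
So the change in checkable deposits held by the non-bank public at commercial banks is +763 billion.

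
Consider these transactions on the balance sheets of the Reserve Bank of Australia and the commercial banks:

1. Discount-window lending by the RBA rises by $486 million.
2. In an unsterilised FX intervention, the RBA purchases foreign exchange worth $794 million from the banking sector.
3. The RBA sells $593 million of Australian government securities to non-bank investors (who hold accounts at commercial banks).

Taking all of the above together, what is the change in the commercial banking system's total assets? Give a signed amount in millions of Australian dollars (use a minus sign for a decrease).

RBA balance sheet:
  Assets:      Securities −$593M, Loans to banks +$486M, Foreign assets +$794M
  Liabilities: Bank reserves +$687M
Commercial banking system:
  Assets:      Reserves at CB +$687M, Foreign assets −$794M
  Liabilities: Checkable deposits −$593M, Borrowings from CB +$486M
Change in total bank assets = -$107 million.

-$107 million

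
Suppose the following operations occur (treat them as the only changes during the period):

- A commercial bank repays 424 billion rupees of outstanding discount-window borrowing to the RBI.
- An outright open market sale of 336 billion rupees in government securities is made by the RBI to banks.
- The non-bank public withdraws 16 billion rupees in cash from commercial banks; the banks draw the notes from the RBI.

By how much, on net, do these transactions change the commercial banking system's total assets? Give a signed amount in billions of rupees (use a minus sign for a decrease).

RBI balance sheet:
  Assets:      Securities −336B, Loans to banks −424B
  Liabilities: Bank reserves −776B, Currency in circulation +16B
Commercial banking system:
  Assets:      Reserves at CB −776B, Securities +336B
  Liabilities: Checkable deposits −16B, Borrowings from CB −424B
Change in total bank assets = -440 billion.

-440 billion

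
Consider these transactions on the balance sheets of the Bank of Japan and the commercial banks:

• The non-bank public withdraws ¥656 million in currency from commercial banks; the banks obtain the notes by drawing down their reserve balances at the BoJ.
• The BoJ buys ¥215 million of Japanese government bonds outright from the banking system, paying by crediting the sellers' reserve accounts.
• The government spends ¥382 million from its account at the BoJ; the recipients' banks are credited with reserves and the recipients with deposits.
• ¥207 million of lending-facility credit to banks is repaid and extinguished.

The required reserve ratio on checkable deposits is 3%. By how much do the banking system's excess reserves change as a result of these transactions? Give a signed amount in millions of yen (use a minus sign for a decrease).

-¥257.78 million

Currency withdrawal ¥656 million: reserves −¥656M, deposits −¥656M.
OMO purchase (from banks) ¥215 million: reserves +¥215M, deposits 0.
Government spending ¥382 million: reserves +¥382M, deposits +¥382M.
Discount-window repayment ¥207 million: reserves −¥207M, deposits 0.
Totals: Δreserves = −¥266M, Δdeposits = −¥274M.
Δrequired reserves = 3% × −¥274M = −¥8.22M.
Δexcess reserves = Δreserves − Δrequired = −¥266M − (−¥8.22M) = -¥257.78 million.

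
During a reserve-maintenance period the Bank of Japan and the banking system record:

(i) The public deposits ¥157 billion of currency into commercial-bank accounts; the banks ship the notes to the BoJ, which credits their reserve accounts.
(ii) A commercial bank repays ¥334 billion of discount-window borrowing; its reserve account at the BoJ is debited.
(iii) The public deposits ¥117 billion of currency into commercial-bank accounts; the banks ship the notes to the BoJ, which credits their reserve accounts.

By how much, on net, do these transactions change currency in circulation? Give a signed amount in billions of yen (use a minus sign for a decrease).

BoJ balance sheet:
  Assets:      Loans to banks −¥334B
  Liabilities: Bank reserves −¥60B, Currency in circulation −¥274B
Commercial banking system:
  Assets:      Reserves at CB −¥60B
  Liabilities: Checkable deposits +¥274B, Borrowings from CB −¥334B
So the change in currency in circulation is -¥274 billion.

-¥274 billion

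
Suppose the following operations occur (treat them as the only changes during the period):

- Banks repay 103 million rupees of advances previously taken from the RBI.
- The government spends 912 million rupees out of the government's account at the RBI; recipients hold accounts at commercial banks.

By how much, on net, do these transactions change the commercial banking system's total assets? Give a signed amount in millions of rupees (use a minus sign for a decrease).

+809 million

RBI balance sheet:
  Assets:      Loans to banks −103M
  Liabilities: Bank reserves +809M, Government deposits −912M
Commercial banking system:
  Assets:      Reserves at CB +809M
  Liabilities: Checkable deposits +912M, Borrowings from CB −103M
Change in total bank assets = +809 million.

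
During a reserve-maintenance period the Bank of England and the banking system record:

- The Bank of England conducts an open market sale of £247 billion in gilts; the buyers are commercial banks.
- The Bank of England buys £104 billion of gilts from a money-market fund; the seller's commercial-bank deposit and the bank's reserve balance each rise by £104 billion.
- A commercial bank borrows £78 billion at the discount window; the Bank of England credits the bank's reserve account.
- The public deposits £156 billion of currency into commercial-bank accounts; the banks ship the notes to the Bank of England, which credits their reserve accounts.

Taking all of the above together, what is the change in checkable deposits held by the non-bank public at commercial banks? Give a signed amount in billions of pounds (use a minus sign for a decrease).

OMO sale (to banks) £247 billion: the counterparty is a bank, so public deposits are unchanged → 0.
Asset purchase (from non-banks) £104 billion: non-bank counterparties' bank balances rise → +£104B.
Discount-window loan £78 billion: the counterparty is a bank, so public deposits are unchanged → 0.
Currency deposit £156 billion: non-bank counterparties' bank balances rise → +£156B.
Net: 0 + 104 + 0 + 156 = +£260 billion.

+£260 billion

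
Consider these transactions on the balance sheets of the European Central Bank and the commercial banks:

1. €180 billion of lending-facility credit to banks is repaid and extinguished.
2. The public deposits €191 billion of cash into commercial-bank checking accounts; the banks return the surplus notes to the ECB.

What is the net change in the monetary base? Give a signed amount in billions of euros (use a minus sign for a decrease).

-€180 billion

Discount-window repayment €180 billion: ECB balance sheet contracts → −€180B.
Currency deposit €191 billion: just a shift between currency and reserves — both are base money → 0.
Net: −180 + 0 = -€180 billion.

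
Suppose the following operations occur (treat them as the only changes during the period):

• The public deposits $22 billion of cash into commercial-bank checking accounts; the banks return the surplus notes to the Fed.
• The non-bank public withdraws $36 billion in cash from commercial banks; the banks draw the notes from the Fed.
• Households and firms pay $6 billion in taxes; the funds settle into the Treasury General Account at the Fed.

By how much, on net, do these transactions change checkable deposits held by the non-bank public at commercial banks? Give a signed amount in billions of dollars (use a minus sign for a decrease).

-$20 billion

Fed balance sheet:
  Assets:      no change
  Liabilities: Bank reserves −$20B, Currency in circulation +$14B, Government deposits +$6B
Commercial banking system:
  Assets:      Reserves at CB −$20B
  Liabilities: Checkable deposits −$20B
So the change in checkable deposits held by the non-bank public at commercial banks is -$20 billion.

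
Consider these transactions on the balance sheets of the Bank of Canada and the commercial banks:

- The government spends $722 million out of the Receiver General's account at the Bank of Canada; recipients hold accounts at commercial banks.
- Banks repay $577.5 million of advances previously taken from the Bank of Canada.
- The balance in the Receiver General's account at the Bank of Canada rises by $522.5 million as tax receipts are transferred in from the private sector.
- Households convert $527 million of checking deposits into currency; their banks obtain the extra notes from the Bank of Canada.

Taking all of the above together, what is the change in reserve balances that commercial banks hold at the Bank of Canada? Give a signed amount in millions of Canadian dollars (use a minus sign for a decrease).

Government spending $722 million: government payments flow into bank reserve accounts → +$722M.
Discount-window repayment $577.5 million: repayment is debited from reserves → −$577.5M.
Government account inflow $522.5 million: funds move from bank reserves into the government account → −$522.5M.
Currency withdrawal $527 million: banks swap reserves for currency → −$527M.
Net: 722 − 577.5 − 522.5 − 527 = -$905 million.

-$905 million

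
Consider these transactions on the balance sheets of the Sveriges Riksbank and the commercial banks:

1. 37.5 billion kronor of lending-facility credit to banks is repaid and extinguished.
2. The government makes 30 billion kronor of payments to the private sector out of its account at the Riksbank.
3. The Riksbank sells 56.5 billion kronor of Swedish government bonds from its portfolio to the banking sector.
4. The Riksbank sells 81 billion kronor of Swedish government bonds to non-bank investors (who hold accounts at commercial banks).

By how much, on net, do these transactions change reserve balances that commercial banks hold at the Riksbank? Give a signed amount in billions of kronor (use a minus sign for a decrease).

-145 billion

Discount-window repayment 37.5 billion kronor: repayment is debited from reserves → −37.5B.
Government spending 30 billion kronor: government payments flow into bank reserve accounts → +30B.
OMO sale (to banks) 56.5 billion kronor: the buying banks pay out of their reserve balances → −56.5B.
Asset sale (to non-banks) 81 billion kronor: the non-bank buyers' banks settle from reserves → −81B.
Net: −37.5 + 30 − 56.5 − 81 = -145 billion.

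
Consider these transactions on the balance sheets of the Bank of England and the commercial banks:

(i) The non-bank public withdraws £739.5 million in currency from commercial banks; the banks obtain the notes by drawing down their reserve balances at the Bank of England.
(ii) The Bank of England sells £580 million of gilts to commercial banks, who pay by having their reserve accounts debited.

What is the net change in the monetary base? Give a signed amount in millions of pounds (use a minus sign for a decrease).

Currency withdrawal £739.5 million: just a shift between currency and reserves — both are base money → 0.
OMO sale (to banks) £580 million: Bank of England balance sheet contracts → −£580M.
Net: 0 − 580 = -£580 million.

-£580 million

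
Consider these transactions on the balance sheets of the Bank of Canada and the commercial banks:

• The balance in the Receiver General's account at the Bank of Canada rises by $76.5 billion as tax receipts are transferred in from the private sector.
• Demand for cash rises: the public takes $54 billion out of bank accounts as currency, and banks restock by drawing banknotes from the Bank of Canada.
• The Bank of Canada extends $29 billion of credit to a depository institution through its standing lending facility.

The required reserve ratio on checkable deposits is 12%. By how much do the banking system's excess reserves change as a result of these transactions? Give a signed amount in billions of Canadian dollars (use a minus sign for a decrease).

Government account inflow $76.5 billion: reserves −$76.5B, deposits −$76.5B.
Currency withdrawal $54 billion: reserves −$54B, deposits −$54B.
Discount-window loan $29 billion: reserves +$29B, deposits 0.
Totals: Δreserves = −$101.5B, Δdeposits = −$130.5B.
Δrequired reserves = 12% × −$130.5B = −$15.66B.
Δexcess reserves = Δreserves − Δrequired = −$101.5B − (−$15.66B) = -$85.84 billion.

-$85.84 billion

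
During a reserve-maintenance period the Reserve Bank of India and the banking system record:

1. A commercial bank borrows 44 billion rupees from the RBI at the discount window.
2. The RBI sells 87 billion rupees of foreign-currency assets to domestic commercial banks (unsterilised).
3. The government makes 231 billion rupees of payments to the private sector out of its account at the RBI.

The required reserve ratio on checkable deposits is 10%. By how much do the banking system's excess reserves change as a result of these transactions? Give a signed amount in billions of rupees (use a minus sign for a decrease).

+164.9 billion

Discount-window loan 44 billion rupees: reserves +44B, deposits 0.
FX sale 87 billion rupees: reserves −87B, deposits 0.
Government spending 231 billion rupees: reserves +231B, deposits +231B.
Totals: Δreserves = +188B, Δdeposits = +231B.
Δrequired reserves = 10% × +231B = +23.1B.
Δexcess reserves = Δreserves − Δrequired = +188B − (+23.1B) = +164.9 billion.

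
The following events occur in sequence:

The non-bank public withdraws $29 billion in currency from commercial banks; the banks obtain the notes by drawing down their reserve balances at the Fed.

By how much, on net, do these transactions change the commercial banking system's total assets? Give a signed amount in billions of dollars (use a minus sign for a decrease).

-$29 billion

Currency withdrawal $29 billion: bank balance sheets shrink → −$29B.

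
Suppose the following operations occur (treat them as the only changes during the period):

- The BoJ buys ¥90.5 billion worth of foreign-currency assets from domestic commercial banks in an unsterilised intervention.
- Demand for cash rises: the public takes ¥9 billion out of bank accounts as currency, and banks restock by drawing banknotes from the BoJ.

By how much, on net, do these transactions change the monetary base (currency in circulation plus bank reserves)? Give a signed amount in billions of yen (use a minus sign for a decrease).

BoJ balance sheet:
  Assets:      Foreign assets +¥90.5B
  Liabilities: Bank reserves +¥81.5B, Currency in circulation +¥9B
Monetary base = currency + reserves: +¥9B + (+¥81.5B) = +¥90.5 billion.

+¥90.5 billion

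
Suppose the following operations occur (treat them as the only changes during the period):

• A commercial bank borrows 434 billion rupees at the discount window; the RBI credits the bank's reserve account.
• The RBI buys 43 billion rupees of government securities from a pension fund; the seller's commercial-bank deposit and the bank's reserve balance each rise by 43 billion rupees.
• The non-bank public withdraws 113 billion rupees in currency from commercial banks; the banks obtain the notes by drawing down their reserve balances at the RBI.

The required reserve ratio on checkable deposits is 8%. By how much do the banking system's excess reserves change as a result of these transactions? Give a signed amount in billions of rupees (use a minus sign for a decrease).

+369.6 billion

Discount-window loan 434 billion rupees: reserves +434B, deposits 0.
Asset purchase (from non-banks) 43 billion rupees: reserves +43B, deposits +43B.
Currency withdrawal 113 billion rupees: reserves −113B, deposits −113B.
Totals: Δreserves = +364B, Δdeposits = −70B.
Δrequired reserves = 8% × −70B = −5.6B.
Δexcess reserves = Δreserves − Δrequired = +364B − (−5.6B) = +369.6 billion.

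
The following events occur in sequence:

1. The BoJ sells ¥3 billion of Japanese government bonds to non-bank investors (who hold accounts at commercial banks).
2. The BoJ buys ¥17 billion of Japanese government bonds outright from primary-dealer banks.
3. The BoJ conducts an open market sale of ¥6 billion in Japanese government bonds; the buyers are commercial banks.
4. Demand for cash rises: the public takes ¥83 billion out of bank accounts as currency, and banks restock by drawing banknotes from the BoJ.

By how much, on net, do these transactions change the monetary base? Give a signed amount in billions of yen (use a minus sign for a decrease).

BoJ balance sheet:
  Assets:      Securities +¥8B
  Liabilities: Bank reserves −¥75B, Currency in circulation +¥83B
Commercial banking system:
  Assets:      Reserves at CB −¥75B, Securities −¥11B
  Liabilities: Checkable deposits −¥86B
Monetary base = currency + reserves: +¥83B + (−¥75B) = +¥8 billion.

+¥8 billion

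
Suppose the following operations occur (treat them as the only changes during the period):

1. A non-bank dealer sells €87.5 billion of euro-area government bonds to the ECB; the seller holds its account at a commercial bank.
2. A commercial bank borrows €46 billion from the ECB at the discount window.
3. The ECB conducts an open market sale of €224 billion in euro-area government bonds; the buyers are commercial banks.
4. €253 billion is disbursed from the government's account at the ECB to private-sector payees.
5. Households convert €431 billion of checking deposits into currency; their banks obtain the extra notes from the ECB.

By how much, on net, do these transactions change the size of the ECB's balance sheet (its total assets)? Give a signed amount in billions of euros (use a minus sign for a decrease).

-€90.5 billion

ECB balance sheet:
  Assets:      Securities −€136.5B, Loans to banks +€46B
  Liabilities: Bank reserves −€268.5B, Currency in circulation +€431B, Government deposits −€253B
Commercial banking system:
  Assets:      Reserves at CB −€268.5B, Securities +€224B
  Liabilities: Checkable deposits −€90.5B, Borrowings from CB +€46B
Change in total ECB assets = -€90.5 billion.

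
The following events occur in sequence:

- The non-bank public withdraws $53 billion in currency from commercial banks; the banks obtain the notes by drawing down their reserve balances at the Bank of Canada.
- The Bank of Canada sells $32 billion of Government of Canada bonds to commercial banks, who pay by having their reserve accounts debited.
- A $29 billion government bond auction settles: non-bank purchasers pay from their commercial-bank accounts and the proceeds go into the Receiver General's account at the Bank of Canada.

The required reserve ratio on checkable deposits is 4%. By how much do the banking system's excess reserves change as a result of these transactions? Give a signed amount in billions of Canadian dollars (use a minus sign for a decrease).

Currency withdrawal $53 billion: reserves −$53B, deposits −$53B.
OMO sale (to banks) $32 billion: reserves −$32B, deposits 0.
Government account inflow $29 billion: reserves −$29B, deposits −$29B.
Totals: Δreserves = −$114B, Δdeposits = −$82B.
Δrequired reserves = 4% × −$82B = −$3.28B.
Δexcess reserves = Δreserves − Δrequired = −$114B − (−$3.28B) = -$110.72 billion.

-$110.72 billion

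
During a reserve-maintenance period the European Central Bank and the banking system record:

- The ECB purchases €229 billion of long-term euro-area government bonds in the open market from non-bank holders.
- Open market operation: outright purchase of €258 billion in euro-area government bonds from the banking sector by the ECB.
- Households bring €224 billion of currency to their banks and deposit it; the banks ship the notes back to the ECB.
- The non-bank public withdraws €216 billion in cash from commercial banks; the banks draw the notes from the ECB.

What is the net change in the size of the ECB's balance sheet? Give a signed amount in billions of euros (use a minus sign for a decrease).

+€487 billion

ECB balance sheet:
  Assets:      Securities +€487B
  Liabilities: Bank reserves +€495B, Currency in circulation −€8B
Commercial banking system:
  Assets:      Reserves at CB +€495B, Securities −€258B
  Liabilities: Checkable deposits +€237B
Change in total ECB assets = +€487 billion.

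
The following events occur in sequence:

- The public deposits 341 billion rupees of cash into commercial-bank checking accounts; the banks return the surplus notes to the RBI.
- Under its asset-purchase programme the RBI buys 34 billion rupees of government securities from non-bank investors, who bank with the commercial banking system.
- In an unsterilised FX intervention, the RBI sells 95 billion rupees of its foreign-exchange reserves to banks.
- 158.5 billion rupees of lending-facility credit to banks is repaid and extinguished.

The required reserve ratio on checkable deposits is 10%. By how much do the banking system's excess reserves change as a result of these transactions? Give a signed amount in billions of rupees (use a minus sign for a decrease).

+84 billion

Currency deposit 341 billion rupees: reserves +341B, deposits +341B.
Asset purchase (from non-banks) 34 billion rupees: reserves +34B, deposits +34B.
FX sale 95 billion rupees: reserves −95B, deposits 0.
Discount-window repayment 158.5 billion rupees: reserves −158.5B, deposits 0.
Totals: Δreserves = +121.5B, Δdeposits = +375B.
Δrequired reserves = 10% × +375B = +37.5B.
Δexcess reserves = Δreserves − Δrequired = +121.5B − (+37.5B) = +84 billion.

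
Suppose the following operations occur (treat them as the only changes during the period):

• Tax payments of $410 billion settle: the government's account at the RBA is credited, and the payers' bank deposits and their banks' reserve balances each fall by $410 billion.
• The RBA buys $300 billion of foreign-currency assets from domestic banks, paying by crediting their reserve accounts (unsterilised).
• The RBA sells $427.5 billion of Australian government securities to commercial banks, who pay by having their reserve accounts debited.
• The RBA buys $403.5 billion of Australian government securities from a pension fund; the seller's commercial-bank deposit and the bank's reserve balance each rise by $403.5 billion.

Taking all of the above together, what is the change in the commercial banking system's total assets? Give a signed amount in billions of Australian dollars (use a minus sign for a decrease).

Government account inflow $410 billion: bank balance sheets shrink → −$410B.
FX purchase $300 billion: just an asset swap on bank balance sheets → 0.
OMO sale (to banks) $427.5 billion: just an asset swap on bank balance sheets → 0.
Asset purchase (from non-banks) $403.5 billion: bank balance sheets expand → +$403.5B.
Net: −410 + 0 + 0 + 403.5 = -$6.5 billion.

-$6.5 billion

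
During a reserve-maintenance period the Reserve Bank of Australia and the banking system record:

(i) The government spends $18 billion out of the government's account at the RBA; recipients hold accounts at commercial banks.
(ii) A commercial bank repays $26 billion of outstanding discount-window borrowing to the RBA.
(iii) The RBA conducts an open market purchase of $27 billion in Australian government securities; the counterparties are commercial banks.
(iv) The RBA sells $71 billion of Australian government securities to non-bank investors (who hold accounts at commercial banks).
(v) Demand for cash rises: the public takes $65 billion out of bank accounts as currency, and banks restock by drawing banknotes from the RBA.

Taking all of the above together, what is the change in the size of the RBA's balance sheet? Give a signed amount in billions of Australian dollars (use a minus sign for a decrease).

-$70 billion

Government spending $18 billion: only the composition of liabilities changes → 0.
Discount-window repayment $26 billion: an RBA asset is shed → −$26B.
OMO purchase (from banks) $27 billion: an RBA asset is acquired → +$27B.
Asset sale (to non-banks) $71 billion: an RBA asset is shed → −$71B.
Currency withdrawal $65 billion: only the composition of liabilities changes → 0.
Net: 0 − 26 + 27 − 71 + 0 = -$70 billion.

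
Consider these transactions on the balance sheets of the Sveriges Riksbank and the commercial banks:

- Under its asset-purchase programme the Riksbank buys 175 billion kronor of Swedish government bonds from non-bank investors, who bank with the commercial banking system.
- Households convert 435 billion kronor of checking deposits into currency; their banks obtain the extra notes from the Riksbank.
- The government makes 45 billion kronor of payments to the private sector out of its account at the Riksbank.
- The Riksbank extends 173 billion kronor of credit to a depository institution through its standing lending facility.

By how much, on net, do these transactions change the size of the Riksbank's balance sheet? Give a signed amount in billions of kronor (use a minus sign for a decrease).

+348 billion

Asset purchase (from non-banks) 175 billion kronor: a Riksbank asset is acquired → +175B.
Currency withdrawal 435 billion kronor: only the composition of liabilities changes → 0.
Government spending 45 billion kronor: only the composition of liabilities changes → 0.
Discount-window loan 173 billion kronor: a Riksbank asset is acquired → +173B.
Net: 175 + 0 + 0 + 173 = +348 billion.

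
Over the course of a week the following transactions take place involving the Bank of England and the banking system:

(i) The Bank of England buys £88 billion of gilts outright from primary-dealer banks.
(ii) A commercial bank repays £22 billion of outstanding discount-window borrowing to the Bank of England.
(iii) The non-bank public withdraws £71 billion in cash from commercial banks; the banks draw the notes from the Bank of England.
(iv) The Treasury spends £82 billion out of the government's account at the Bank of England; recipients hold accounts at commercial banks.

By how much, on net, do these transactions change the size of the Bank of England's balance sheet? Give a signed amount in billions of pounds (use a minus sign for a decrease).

Bank of England balance sheet:
  Assets:      Securities +£88B, Loans to banks −£22B
  Liabilities: Bank reserves +£77B, Currency in circulation +£71B, Government deposits −£82B
Change in total Bank of England assets = +£66 billion.

+£66 billion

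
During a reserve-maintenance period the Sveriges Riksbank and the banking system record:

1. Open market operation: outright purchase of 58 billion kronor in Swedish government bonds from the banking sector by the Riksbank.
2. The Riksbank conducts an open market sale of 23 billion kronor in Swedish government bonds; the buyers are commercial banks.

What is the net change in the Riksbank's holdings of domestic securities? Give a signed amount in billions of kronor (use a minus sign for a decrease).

+35 billion

Riksbank balance sheet:
  Assets:      Securities +35B
  Liabilities: Bank reserves +35B
Commercial banking system:
  Assets:      Reserves at CB +35B, Securities −35B
  Liabilities: no change
So the change in the Riksbank's holdings of domestic securities is +35 billion.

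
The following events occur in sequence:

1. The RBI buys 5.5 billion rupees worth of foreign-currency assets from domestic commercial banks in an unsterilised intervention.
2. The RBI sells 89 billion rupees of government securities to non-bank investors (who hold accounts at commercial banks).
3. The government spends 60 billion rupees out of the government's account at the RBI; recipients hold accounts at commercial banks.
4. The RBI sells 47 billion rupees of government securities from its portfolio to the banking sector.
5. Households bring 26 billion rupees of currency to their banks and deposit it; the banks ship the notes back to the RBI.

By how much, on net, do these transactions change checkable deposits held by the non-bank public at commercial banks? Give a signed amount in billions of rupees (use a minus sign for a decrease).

FX purchase 5.5 billion rupees: the counterparty is a bank, so public deposits are unchanged → 0.
Asset sale (to non-banks) 89 billion rupees: non-bank counterparties' bank balances fall → −89B.
Government spending 60 billion rupees: non-bank counterparties' bank balances rise → +60B.
OMO sale (to banks) 47 billion rupees: the counterparty is a bank, so public deposits are unchanged → 0.
Currency deposit 26 billion rupees: non-bank counterparties' bank balances rise → +26B.
Net: 0 − 89 + 60 + 0 + 26 = -3 billion.

-3 billion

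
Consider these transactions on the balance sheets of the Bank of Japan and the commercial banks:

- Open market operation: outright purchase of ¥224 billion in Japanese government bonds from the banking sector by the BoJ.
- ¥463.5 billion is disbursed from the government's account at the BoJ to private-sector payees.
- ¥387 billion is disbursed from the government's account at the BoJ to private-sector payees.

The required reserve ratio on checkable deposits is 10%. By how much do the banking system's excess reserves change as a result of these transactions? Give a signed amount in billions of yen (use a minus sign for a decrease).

OMO purchase (from banks) ¥224 billion: reserves +¥224B, deposits 0.
Government spending ¥463.5 billion: reserves +¥463.5B, deposits +¥463.5B.
Government spending ¥387 billion: reserves +¥387B, deposits +¥387B.
Totals: Δreserves = +¥1074.5B, Δdeposits = +¥850.5B.
Δrequired reserves = 10% × +¥850.5B = +¥85.05B.
Δexcess reserves = Δreserves − Δrequired = +¥1074.5B − (+¥85.05B) = +¥989.45 billion.

+¥989.45 billion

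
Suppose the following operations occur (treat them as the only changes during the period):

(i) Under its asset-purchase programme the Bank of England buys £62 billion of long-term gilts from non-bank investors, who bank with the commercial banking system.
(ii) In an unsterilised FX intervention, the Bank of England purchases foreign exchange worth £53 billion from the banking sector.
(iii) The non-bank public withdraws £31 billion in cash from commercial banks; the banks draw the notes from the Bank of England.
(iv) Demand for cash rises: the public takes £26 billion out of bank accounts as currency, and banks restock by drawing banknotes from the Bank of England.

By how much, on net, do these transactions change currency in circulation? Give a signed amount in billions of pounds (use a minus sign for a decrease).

+£57 billion

Asset purchase (from non-banks) £62 billion: no currency enters or leaves circulation → 0.
FX purchase £53 billion: no currency enters or leaves circulation → 0.
Currency withdrawal £31 billion: notes leave the central bank → +£31B.
Currency withdrawal £26 billion: notes leave the central bank → +£26B.
Net: 0 + 0 + 31 + 26 = +£57 billion.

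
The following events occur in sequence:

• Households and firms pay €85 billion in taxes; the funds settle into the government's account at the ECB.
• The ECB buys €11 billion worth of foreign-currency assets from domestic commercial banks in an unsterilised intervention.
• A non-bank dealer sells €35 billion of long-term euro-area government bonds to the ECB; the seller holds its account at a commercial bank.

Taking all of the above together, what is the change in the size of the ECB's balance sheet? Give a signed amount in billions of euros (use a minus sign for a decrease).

ECB balance sheet:
  Assets:      Securities +€35B, Foreign assets +€11B
  Liabilities: Bank reserves −€39B, Government deposits +€85B
Change in total ECB assets = +€46 billion.

+€46 billion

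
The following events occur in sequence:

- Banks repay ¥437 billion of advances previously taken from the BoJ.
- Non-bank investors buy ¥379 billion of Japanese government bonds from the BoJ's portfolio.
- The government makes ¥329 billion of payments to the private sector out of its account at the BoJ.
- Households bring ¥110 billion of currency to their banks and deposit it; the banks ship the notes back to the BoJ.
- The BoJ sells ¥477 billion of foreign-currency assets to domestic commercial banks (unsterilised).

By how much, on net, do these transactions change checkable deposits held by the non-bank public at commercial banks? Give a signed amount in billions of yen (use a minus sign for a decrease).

Discount-window repayment ¥437 billion: the counterparty is a bank, so public deposits are unchanged → 0.
Asset sale (to non-banks) ¥379 billion: non-bank counterparties' bank balances fall → −¥379B.
Government spending ¥329 billion: non-bank counterparties' bank balances rise → +¥329B.
Currency deposit ¥110 billion: non-bank counterparties' bank balances rise → +¥110B.
FX sale ¥477 billion: the counterparty is a bank, so public deposits are unchanged → 0.
Net: 0 − 379 + 329 + 110 + 0 = +¥60 billion.

+¥60 billion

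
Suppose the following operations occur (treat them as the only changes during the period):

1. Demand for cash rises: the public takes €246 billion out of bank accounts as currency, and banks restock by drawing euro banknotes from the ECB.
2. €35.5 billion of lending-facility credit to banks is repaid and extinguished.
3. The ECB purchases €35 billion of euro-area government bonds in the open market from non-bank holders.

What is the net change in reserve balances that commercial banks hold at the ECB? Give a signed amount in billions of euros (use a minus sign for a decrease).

ECB balance sheet:
  Assets:      Securities +€35B, Loans to banks −€35.5B
  Liabilities: Bank reserves −€246.5B, Currency in circulation +€246B
So the change in reserve balances that commercial banks hold at the ECB is -€246.5 billion.

-€246.5 billion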